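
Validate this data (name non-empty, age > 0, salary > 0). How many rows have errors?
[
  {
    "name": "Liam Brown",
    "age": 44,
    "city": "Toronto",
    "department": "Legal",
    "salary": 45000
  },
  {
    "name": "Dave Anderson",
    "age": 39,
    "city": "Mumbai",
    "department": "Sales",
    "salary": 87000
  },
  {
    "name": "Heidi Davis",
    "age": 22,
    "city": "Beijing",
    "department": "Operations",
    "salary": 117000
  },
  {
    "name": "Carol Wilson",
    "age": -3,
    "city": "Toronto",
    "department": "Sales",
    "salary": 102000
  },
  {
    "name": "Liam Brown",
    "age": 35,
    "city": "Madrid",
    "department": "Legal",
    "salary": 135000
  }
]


Validating 5 records:
Rules: name non-empty, age > 0, salary > 0

  Row 1 (Liam Brown): OK
  Row 2 (Dave Anderson): OK
  Row 3 (Heidi Davis): OK
  Row 4 (Carol Wilson): negative age: -3
  Row 5 (Liam Brown): OK

Total errors: 1

1 errors


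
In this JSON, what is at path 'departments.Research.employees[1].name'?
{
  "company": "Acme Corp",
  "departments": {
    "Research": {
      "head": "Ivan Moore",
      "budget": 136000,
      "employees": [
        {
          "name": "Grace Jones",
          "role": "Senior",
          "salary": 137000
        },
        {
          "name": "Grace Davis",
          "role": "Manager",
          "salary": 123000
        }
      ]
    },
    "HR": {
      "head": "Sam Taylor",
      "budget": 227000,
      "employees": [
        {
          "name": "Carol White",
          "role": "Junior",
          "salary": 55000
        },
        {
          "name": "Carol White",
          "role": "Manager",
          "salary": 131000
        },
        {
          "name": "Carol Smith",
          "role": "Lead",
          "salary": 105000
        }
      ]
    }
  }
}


Path: departments.Research.employees[1].name

Navigate:
  -> departments
  -> Research
  -> employees[1].name = 'Grace Davis'

Grace Davis


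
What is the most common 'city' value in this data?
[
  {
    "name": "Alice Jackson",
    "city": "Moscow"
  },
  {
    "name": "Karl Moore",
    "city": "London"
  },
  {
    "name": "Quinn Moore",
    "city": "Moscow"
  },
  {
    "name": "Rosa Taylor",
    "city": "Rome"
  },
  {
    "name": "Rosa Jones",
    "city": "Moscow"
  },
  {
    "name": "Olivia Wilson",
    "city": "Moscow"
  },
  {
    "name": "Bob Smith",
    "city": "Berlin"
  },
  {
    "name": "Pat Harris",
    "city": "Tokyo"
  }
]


Counting 'city' values across 8 records:

  Moscow: 4 ####
  London: 1 #
  Rome: 1 #
  Berlin: 1 #
  Tokyo: 1 #

Most common: Moscow (4 times)

Moscow (4 times)


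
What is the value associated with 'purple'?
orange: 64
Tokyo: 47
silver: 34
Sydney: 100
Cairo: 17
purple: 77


Looking up key 'purple'
Value: 77

77


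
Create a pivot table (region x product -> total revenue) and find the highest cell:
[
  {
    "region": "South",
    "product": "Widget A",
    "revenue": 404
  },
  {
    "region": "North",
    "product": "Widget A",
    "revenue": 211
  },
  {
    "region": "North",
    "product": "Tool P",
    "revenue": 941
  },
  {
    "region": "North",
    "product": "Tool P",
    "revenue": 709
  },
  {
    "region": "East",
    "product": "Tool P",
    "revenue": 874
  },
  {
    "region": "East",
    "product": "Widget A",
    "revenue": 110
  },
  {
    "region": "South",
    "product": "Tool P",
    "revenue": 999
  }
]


Pivot: region (rows) x product (columns) -> total revenue

     Tool P        Widget A    
East           874           110  
North         1650           211  
South          999           404  

Highest: North / Tool P = $1650

North / Tool P = $1650


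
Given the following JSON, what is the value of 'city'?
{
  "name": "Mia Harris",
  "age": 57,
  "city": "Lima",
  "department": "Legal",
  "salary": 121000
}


Looking up field 'city'
Value: Lima

Lima


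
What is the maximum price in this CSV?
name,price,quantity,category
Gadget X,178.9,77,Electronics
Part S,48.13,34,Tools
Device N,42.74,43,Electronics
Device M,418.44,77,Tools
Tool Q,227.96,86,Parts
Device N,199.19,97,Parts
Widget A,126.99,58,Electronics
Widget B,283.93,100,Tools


Computing maximum price:
Values: [178.9, 48.13, 42.74, 418.44, 227.96, 199.19, 126.99, 283.93]
Max = 418.44

418.44


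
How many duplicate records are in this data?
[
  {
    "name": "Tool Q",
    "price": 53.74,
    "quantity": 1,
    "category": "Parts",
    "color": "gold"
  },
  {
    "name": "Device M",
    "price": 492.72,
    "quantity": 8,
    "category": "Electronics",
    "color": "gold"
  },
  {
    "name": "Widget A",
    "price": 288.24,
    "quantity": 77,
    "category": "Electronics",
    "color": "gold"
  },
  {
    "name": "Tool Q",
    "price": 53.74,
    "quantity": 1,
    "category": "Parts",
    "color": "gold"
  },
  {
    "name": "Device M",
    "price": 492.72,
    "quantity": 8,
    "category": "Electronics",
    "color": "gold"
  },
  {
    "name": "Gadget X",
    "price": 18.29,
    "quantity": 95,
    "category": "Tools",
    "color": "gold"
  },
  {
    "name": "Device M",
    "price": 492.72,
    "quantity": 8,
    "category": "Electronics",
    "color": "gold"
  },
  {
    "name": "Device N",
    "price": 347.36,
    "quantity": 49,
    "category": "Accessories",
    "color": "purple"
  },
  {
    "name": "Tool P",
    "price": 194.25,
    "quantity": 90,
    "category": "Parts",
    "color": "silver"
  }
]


Checking 9 records for duplicates:

  Row 1: Tool Q ($53.74, qty 1)
  Row 2: Device M ($492.72, qty 8)
  Row 3: Widget A ($288.24, qty 77)
  Row 4: Tool Q ($53.74, qty 1) <-- DUPLICATE
  Row 5: Device M ($492.72, qty 8) <-- DUPLICATE
  Row 6: Gadget X ($18.29, qty 95)
  Row 7: Device M ($492.72, qty 8) <-- DUPLICATE
  Row 8: Device N ($347.36, qty 49)
  Row 9: Tool P ($194.25, qty 90)

Duplicates found: 3
Unique records: 6

3 duplicates, 6 unique


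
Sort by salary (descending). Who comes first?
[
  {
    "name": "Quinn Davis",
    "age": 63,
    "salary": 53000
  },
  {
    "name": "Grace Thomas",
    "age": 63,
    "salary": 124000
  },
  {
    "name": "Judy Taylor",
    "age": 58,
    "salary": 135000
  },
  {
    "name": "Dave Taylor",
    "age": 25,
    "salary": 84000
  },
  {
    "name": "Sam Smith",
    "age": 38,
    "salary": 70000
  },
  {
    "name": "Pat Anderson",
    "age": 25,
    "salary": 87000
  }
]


Sort by: salary (descending)

Sorted order:
  1. Judy Taylor (salary = 135000)
  2. Grace Thomas (salary = 124000)
  3. Pat Anderson (salary = 87000)
  4. Dave Taylor (salary = 84000)
  5. Sam Smith (salary = 70000)
  6. Quinn Davis (salary = 53000)

First: Judy Taylor

Judy Taylor


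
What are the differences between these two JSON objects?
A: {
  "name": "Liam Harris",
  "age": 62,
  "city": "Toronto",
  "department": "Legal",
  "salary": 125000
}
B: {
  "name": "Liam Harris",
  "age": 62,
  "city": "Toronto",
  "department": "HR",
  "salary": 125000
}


Comparing each field (in key order):
  name: same
  age: same
  city: same
  department: DIFFERENT
  salary: same
Differences:
  department: Legal -> HR

1 field(s) changed

1 change: department


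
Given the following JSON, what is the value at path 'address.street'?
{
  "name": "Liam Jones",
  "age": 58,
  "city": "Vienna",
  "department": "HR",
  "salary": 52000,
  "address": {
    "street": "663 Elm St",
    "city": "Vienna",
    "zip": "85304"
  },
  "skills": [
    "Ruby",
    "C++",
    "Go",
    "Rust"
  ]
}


Query: address.street
Path: address -> street
Value: 663 Elm St

663 Elm St


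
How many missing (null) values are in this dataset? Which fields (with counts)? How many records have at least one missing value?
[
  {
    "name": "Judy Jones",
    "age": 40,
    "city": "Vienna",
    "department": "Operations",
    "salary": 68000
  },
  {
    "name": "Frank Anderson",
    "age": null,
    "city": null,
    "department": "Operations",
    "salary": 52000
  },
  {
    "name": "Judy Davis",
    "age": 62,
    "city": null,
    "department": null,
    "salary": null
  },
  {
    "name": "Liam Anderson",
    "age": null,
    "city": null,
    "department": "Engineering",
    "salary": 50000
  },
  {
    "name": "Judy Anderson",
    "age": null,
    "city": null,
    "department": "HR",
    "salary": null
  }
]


Checking for missing (null) values in 5 records:

  Judy Jones: complete
  Frank Anderson: age, city
  Judy Davis: city, department, salary
  Liam Anderson: age, city
  Judy Anderson: age, city, salary

Per field:
  name: 0 missing
  age: 3 missing
  city: 4 missing
  department: 1 missing
  salary: 2 missing

Total missing values: 10
Records with any missing: 4

10 missing values (age: 3, city: 4, department: 1, salary: 2); 4 incomplete records


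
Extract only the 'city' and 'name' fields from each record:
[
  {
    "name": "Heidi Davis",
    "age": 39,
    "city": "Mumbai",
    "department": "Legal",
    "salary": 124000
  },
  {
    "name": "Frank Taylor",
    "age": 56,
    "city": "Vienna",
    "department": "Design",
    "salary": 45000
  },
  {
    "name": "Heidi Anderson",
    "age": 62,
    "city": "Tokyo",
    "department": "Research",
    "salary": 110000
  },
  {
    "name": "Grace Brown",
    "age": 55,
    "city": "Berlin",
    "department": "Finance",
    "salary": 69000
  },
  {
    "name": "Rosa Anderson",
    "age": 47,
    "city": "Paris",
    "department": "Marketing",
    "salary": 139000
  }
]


Original: 5 records with fields: name, age, city, department, salary
Keep: ['city', 'name']
Drop: ['age', 'department', 'salary']
Result: 5 records, 2 fields each

[
  {
    "city": "Mumbai",
    "name": "Heidi Davis"
  },
  {
    "city": "Vienna",
    "name": "Frank Taylor"
  },
  {
    "city": "Tokyo",
    "name": "Heidi Anderson"
  },
  {
    "city": "Berlin",
    "name": "Grace Brown"
  },
  {
    "city": "Paris",
    "name": "Rosa Anderson"
  }
]


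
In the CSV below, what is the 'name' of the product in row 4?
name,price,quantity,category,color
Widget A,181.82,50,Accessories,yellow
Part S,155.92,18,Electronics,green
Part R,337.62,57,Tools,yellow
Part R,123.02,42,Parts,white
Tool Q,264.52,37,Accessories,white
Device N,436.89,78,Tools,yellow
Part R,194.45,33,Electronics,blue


Query: Row 4 ('Part R'), column 'name'
Value: Part R

Part R


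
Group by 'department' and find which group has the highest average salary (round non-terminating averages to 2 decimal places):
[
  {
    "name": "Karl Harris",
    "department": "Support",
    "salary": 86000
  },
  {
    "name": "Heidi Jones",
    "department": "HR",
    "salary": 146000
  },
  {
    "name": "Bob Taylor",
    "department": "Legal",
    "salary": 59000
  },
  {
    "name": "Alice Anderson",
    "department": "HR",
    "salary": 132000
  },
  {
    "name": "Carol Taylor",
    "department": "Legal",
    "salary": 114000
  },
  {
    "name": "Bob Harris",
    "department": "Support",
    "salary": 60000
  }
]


Group by: department

Groups:
  HR: 2 people, avg salary = 278000/2 = $139000
  Legal: 2 people, avg salary = 173000/2 = $86500
  Support: 2 people, avg salary = 146000/2 = $73000

Highest average salary: HR ($139000)

HR ($139000)


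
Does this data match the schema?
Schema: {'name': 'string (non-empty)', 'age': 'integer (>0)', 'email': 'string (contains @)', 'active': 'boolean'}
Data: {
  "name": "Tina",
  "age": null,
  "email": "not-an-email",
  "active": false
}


Validating each field against schema:
  name: OK (non-empty string)
  age: FAIL (null is not an integer)
  email: FAIL ("not-an-email" does not contain @)
  active: OK (boolean)

Result: INVALID (2 errors: age, email)

INVALID (2 errors: age, email)


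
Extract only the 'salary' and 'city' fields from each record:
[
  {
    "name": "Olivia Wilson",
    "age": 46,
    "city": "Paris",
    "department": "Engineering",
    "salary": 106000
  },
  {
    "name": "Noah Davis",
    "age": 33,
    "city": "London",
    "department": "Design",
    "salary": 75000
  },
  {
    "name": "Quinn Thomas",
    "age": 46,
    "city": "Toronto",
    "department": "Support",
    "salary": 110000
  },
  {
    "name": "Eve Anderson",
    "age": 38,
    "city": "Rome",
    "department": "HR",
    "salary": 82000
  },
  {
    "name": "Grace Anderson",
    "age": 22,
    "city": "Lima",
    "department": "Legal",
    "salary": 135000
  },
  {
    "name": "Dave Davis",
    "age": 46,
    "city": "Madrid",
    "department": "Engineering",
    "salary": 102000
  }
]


Original: 6 records with fields: name, age, city, department, salary
Keep: ['salary', 'city']
Drop: ['name', 'age', 'department']
Result: 6 records, 2 fields each

[
  {
    "salary": 106000,
    "city": "Paris"
  },
  {
    "salary": 75000,
    "city": "London"
  },
  {
    "salary": 110000,
    "city": "Toronto"
  },
  {
    "salary": 82000,
    "city": "Rome"
  },
  {
    "salary": 135000,
    "city": "Lima"
  },
  {
    "salary": 102000,
    "city": "Madrid"
  }
]


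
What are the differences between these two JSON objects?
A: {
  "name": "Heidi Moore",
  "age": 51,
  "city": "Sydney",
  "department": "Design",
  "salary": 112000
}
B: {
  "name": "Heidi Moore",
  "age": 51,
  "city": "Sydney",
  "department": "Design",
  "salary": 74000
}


Comparing each field (in key order):
  name: same
  age: same
  city: same
  department: same
  salary: DIFFERENT
Differences:
  salary: 112000 -> 74000

1 field(s) changed

1 change: salary


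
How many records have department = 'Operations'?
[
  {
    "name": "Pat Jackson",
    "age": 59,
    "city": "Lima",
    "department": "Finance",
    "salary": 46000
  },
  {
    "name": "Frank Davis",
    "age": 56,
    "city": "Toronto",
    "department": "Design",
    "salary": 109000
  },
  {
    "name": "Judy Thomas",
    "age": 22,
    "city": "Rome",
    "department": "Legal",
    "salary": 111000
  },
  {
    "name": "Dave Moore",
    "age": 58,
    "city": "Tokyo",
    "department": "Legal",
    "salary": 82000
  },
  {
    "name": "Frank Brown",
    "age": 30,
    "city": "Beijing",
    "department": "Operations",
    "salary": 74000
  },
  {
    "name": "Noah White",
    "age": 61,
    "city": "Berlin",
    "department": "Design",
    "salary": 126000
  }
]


Data: 6 records
Condition: department = 'Operations'

Checking each record:
  Pat Jackson: Finance
  Frank Davis: Design
  Judy Thomas: Legal
  Dave Moore: Legal
  Frank Brown: Operations MATCH
  Noah White: Design

Count: 1

1


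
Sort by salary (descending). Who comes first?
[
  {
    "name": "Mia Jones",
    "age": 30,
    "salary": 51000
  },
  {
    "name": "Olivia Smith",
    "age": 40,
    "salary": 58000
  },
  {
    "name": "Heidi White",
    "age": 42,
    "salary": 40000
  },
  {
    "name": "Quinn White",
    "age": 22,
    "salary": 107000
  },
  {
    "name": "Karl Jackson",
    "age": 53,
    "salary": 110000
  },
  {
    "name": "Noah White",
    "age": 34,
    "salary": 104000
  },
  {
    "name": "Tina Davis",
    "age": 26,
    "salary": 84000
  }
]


Sort by: salary (descending)

Sorted order:
  1. Karl Jackson (salary = 110000)
  2. Quinn White (salary = 107000)
  3. Noah White (salary = 104000)
  4. Tina Davis (salary = 84000)
  5. Olivia Smith (salary = 58000)
  6. Mia Jones (salary = 51000)
  7. Heidi White (salary = 40000)

First: Karl Jackson

Karl Jackson


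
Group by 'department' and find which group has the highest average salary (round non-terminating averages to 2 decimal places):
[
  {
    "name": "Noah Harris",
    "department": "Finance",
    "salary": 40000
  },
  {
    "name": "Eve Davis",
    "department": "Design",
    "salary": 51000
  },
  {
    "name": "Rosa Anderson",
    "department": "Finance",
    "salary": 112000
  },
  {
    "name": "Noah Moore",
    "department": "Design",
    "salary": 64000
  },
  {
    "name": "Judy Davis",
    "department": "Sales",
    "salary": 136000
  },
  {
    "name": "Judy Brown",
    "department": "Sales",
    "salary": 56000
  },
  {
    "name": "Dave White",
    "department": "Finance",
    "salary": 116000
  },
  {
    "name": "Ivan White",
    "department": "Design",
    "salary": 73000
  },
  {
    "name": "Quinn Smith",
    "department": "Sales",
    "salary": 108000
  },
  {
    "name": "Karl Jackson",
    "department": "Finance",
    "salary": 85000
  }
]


Group by: department

Groups:
  Design: 3 people, avg salary = 188000/3 ≈ $62666.67
  Finance: 4 people, avg salary = 353000/4 = $88250
  Sales: 3 people, avg salary = 300000/3 = $100000

Highest average salary: Sales ($100000)

Sales ($100000)


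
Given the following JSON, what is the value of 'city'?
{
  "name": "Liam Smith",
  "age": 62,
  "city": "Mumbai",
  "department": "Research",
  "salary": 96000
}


Looking up field 'city'
Value: Mumbai

Mumbai


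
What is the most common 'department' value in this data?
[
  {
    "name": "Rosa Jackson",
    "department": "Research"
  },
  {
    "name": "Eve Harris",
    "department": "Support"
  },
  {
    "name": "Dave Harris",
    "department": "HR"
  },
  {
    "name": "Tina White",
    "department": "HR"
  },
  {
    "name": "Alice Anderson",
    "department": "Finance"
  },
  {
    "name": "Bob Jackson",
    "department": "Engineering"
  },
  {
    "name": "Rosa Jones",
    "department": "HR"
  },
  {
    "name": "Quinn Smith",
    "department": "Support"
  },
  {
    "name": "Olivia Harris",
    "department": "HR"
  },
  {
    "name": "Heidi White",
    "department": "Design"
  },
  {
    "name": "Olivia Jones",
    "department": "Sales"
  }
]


Counting 'department' values across 11 records:

  HR: 4 ####
  Support: 2 ##
  Research: 1 #
  Finance: 1 #
  Engineering: 1 #
  Design: 1 #
  Sales: 1 #

Most common: HR (4 times)

HR (4 times)


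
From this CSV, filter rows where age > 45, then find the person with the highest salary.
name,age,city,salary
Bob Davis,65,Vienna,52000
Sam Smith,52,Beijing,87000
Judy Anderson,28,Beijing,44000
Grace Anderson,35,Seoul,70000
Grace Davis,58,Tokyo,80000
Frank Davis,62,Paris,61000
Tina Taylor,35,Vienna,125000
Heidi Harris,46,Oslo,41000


Filter: age > 45
Sort by: salary (descending)

Filtered records (5):
  Sam Smith, age 52, salary $87000
  Grace Davis, age 58, salary $80000
  Frank Davis, age 62, salary $61000
  Bob Davis, age 65, salary $52000
  Heidi Harris, age 46, salary $41000

Highest salary: Sam Smith ($87000)

Sam Smith


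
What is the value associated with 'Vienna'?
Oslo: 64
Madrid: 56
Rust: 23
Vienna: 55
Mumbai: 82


Looking up key 'Vienna'
Value: 55

55


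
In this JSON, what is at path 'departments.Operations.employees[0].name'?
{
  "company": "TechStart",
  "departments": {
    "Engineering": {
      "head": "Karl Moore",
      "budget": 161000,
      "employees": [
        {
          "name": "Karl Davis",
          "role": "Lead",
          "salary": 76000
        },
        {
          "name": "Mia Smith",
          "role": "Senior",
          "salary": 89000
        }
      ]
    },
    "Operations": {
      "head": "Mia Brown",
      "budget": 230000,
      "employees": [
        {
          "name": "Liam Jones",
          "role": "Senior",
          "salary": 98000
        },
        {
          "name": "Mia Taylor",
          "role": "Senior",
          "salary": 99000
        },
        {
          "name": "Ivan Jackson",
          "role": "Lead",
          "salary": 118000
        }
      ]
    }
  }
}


Path: departments.Operations.employees[0].name

Navigate:
  -> departments
  -> Operations
  -> employees[0].name = 'Liam Jones'

Liam Jones


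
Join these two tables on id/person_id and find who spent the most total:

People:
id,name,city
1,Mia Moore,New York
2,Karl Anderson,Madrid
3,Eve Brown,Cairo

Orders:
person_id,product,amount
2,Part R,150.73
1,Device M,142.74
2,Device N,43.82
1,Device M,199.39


Join on: people.id = orders.person_id

Joined rows:
  Karl Anderson (Madrid) bought Part R for $150.73
  Mia Moore (New York) bought Device M for $142.74
  Karl Anderson (Madrid) bought Device N for $43.82
  Mia Moore (New York) bought Device M for $199.39

Total per person:
  Mia Moore: $342.13
  Karl Anderson: $194.55

Top spender: Mia Moore ($342.13)

Mia Moore ($342.13)


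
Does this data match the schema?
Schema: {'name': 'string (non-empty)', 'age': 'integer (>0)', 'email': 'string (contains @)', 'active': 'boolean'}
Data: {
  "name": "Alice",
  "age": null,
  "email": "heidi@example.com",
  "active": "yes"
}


Validating each field against schema:
  name: OK (non-empty string)
  age: FAIL (null is not an integer)
  email: OK (string with @)
  active: FAIL ("yes" is not a boolean)

Result: INVALID (2 errors: age, active)

INVALID (2 errors: age, active)


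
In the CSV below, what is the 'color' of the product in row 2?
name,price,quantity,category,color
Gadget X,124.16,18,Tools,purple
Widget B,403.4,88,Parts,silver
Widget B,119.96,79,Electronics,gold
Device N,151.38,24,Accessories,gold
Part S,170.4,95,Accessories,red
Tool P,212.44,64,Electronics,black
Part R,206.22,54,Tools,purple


Query: Row 2 ('Widget B'), column 'color'
Value: silver

silver


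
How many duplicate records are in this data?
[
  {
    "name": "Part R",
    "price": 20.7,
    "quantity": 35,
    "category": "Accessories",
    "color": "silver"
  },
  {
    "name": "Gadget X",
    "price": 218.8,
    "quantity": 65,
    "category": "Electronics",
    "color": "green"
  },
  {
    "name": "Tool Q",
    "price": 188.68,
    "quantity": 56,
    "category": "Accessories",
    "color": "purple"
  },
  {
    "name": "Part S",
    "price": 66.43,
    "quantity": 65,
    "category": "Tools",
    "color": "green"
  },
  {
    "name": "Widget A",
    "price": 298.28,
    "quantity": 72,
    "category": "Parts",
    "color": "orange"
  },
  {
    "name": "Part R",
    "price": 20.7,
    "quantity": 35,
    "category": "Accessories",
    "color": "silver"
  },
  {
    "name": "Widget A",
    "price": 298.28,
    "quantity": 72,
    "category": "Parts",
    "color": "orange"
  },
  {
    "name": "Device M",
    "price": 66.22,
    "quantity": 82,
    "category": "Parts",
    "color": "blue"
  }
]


Checking 8 records for duplicates:

  Row 1: Part R ($20.7, qty 35)
  Row 2: Gadget X ($218.8, qty 65)
  Row 3: Tool Q ($188.68, qty 56)
  Row 4: Part S ($66.43, qty 65)
  Row 5: Widget A ($298.28, qty 72)
  Row 6: Part R ($20.7, qty 35) <-- DUPLICATE
  Row 7: Widget A ($298.28, qty 72) <-- DUPLICATE
  Row 8: Device M ($66.22, qty 82)

Duplicates found: 2
Unique records: 6

2 duplicates, 6 unique


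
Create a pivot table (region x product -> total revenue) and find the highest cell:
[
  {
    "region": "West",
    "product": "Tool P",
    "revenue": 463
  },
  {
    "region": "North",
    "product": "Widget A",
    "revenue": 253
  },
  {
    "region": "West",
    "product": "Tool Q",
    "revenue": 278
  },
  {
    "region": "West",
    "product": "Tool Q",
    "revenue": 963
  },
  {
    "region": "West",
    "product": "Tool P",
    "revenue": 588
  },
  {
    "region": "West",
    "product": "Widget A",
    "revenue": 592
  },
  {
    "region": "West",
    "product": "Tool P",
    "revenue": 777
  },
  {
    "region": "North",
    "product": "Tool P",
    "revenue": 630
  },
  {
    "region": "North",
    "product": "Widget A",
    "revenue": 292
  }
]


Pivot: region (rows) x product (columns) -> total revenue

     Tool P        Tool Q        Widget A    
North          630             0           545  
West          1828          1241           592  

Highest: West / Tool P = $1828

West / Tool P = $1828


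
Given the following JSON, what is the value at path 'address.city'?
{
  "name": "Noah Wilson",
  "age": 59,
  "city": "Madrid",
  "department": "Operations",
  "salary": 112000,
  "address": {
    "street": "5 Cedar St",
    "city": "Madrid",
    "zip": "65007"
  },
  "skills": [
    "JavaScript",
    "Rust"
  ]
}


Query: address.city
Path: address -> city
Value: Madrid

Madrid


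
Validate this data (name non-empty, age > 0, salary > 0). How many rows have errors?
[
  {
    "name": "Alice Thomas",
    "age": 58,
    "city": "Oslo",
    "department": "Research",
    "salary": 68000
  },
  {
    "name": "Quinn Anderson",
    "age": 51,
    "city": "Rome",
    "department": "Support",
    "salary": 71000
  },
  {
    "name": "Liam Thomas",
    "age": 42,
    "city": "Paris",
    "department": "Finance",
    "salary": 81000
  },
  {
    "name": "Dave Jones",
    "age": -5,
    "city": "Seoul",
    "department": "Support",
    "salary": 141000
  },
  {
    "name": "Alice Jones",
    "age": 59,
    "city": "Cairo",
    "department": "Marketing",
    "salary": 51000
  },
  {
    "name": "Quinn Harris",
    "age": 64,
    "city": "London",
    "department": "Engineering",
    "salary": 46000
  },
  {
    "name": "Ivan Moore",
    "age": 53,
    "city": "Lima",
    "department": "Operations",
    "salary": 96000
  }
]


Validating 7 records:
Rules: name non-empty, age > 0, salary > 0

  Row 1 (Alice Thomas): OK
  Row 2 (Quinn Anderson): OK
  Row 3 (Liam Thomas): OK
  Row 4 (Dave Jones): negative age: -5
  Row 5 (Alice Jones): OK
  Row 6 (Quinn Harris): OK
  Row 7 (Ivan Moore): OK

Total errors: 1

1 errors


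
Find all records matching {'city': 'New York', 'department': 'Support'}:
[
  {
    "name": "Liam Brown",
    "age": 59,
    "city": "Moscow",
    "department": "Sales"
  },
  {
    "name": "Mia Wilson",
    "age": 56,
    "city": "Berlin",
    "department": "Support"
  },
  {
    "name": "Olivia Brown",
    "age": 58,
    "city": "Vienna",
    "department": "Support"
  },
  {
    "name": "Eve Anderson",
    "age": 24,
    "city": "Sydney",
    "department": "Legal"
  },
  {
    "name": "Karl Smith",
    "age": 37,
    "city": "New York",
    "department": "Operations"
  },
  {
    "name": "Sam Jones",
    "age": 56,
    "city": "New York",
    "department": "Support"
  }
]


Search criteria: {'city': 'New York', 'department': 'Support'}

Checking 6 records:
  Liam Brown: {city: Moscow, department: Sales}
  Mia Wilson: {city: Berlin, department: Support}
  Olivia Brown: {city: Vienna, department: Support}
  Eve Anderson: {city: Sydney, department: Legal}
  Karl Smith: {city: New York, department: Operations}
  Sam Jones: {city: New York, department: Support} <-- MATCH

Matches: ["Sam Jones"]

["Sam Jones"]


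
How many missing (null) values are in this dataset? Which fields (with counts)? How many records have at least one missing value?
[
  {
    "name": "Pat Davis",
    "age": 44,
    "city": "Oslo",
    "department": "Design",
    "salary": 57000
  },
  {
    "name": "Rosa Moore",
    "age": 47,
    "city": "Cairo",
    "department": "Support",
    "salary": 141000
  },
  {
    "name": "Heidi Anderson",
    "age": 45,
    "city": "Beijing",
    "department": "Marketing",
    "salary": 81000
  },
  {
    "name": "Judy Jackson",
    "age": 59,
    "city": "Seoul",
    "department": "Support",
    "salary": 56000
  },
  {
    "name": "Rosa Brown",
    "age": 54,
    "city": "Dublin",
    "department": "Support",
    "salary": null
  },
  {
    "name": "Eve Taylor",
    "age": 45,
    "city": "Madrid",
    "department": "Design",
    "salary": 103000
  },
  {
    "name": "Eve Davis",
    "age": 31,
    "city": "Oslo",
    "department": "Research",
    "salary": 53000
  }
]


Checking for missing (null) values in 7 records:

  Pat Davis: complete
  Rosa Moore: complete
  Heidi Anderson: complete
  Judy Jackson: complete
  Rosa Brown: salary
  Eve Taylor: complete
  Eve Davis: complete

Per field:
  name: 0 missing
  age: 0 missing
  city: 0 missing
  department: 0 missing
  salary: 1 missing

Total missing values: 1
Records with any missing: 1

1 missing values (salary: 1); 1 incomplete records


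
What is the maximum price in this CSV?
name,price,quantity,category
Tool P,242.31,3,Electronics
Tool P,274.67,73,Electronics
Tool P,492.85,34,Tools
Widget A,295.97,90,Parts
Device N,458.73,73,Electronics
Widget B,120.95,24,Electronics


Computing maximum price:
Values: [242.31, 274.67, 492.85, 295.97, 458.73, 120.95]
Max = 492.85

492.85


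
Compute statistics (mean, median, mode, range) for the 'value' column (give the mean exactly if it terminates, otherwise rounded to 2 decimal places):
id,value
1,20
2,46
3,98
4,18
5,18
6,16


Data: [20, 46, 98, 18, 18, 16]
Count: 6
Sum: 216
Mean: 216/6 = 36
Sorted: [16, 18, 18, 20, 46, 98]
Median: 19.0
Mode: 18 (2 times)
Range: 98 - 16 = 82
Min: 16, Max: 98

mean=36, median=19.0, mode=18, range=82


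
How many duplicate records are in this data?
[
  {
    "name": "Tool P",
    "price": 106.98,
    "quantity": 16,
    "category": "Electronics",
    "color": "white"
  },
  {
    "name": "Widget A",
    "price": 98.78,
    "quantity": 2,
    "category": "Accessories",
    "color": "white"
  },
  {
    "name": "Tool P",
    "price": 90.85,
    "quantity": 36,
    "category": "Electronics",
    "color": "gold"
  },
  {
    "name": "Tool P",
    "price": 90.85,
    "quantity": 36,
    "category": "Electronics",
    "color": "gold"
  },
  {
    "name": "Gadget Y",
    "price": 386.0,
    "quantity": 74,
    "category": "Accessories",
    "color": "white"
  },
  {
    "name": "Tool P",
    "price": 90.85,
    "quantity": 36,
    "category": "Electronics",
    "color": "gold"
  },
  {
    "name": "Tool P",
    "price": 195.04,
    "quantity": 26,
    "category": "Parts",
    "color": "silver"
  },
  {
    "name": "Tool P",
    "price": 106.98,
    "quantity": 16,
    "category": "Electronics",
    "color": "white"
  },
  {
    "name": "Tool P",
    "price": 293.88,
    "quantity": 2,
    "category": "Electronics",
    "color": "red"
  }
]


Checking 9 records for duplicates:

  Row 1: Tool P ($106.98, qty 16)
  Row 2: Widget A ($98.78, qty 2)
  Row 3: Tool P ($90.85, qty 36)
  Row 4: Tool P ($90.85, qty 36) <-- DUPLICATE
  Row 5: Gadget Y ($386.0, qty 74)
  Row 6: Tool P ($90.85, qty 36) <-- DUPLICATE
  Row 7: Tool P ($195.04, qty 26)
  Row 8: Tool P ($106.98, qty 16) <-- DUPLICATE
  Row 9: Tool P ($293.88, qty 2)

Duplicates found: 3
Unique records: 6

3 duplicates, 6 unique


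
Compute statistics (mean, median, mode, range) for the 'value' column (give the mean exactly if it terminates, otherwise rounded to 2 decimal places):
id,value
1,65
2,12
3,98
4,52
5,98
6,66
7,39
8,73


Data: [65, 12, 98, 52, 98, 66, 39, 73]
Count: 8
Sum: 503
Mean: 503/8 = 62.875
Sorted: [12, 39, 52, 65, 66, 73, 98, 98]
Median: 65.5
Mode: 98 (2 times)
Range: 98 - 12 = 86
Min: 12, Max: 98

mean=62.875, median=65.5, mode=98, range=86


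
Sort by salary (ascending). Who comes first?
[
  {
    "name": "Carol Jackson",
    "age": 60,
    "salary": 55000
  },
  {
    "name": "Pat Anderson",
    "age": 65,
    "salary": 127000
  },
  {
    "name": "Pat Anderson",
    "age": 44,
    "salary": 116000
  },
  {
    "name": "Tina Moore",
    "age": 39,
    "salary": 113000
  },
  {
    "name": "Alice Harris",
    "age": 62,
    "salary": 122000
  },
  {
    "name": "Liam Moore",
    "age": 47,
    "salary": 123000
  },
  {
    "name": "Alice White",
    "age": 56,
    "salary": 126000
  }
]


Sort by: salary (ascending)

Sorted order:
  1. Carol Jackson (salary = 55000)
  2. Tina Moore (salary = 113000)
  3. Pat Anderson (salary = 116000)
  4. Alice Harris (salary = 122000)
  5. Liam Moore (salary = 123000)
  6. Alice White (salary = 126000)
  7. Pat Anderson (salary = 127000)

First: Carol Jackson

Carol Jackson


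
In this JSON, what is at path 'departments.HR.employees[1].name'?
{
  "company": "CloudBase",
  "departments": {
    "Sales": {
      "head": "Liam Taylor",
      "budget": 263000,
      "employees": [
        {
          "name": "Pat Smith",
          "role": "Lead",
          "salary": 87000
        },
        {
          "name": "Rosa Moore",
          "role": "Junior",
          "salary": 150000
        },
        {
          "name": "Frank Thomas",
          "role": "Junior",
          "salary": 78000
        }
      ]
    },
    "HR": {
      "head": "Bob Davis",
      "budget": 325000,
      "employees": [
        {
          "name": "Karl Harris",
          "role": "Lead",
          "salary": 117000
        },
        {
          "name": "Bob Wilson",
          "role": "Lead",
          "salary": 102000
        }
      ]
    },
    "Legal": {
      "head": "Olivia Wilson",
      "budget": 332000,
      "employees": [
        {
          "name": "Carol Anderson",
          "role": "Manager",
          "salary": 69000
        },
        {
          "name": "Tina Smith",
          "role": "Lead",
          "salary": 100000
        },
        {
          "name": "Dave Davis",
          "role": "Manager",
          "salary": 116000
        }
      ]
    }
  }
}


Path: departments.HR.employees[1].name

Navigate:
  -> departments
  -> HR
  -> employees[1].name = 'Bob Wilson'

Bob Wilson


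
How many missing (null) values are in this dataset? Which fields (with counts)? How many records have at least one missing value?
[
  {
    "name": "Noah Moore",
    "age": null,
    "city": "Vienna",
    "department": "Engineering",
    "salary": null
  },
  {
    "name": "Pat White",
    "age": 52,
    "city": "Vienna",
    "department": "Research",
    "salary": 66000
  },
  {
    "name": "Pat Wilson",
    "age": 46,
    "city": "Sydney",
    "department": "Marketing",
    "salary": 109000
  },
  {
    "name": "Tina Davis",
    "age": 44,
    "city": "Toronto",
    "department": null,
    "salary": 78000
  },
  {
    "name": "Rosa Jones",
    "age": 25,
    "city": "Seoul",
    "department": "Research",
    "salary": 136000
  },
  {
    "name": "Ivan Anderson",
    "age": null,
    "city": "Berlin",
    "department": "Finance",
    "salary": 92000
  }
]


Checking for missing (null) values in 6 records:

  Noah Moore: age, salary
  Pat White: complete
  Pat Wilson: complete
  Tina Davis: department
  Rosa Jones: complete
  Ivan Anderson: age

Per field:
  name: 0 missing
  age: 2 missing
  city: 0 missing
  department: 1 missing
  salary: 1 missing

Total missing values: 4
Records with any missing: 3

4 missing values (age: 2, department: 1, salary: 1); 3 incomplete records


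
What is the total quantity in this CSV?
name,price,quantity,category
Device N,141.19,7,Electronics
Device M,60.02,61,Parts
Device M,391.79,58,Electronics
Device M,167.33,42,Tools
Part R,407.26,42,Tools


Computing total quantity:
Values: [7, 61, 58, 42, 42]
Sum = 210

210


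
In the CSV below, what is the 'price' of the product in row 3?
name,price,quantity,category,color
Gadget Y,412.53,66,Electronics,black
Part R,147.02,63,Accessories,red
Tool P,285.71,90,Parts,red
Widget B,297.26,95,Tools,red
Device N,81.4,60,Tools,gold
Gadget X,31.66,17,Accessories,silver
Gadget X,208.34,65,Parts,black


Query: Row 3 ('Tool P'), column 'price'
Value: 285.71

285.71


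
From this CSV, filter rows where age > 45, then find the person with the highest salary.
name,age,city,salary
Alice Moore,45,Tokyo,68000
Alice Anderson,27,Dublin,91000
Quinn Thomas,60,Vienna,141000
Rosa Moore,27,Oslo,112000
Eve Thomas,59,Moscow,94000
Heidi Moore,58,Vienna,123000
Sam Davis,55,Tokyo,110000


Filter: age > 45
Sort by: salary (descending)

Filtered records (4):
  Quinn Thomas, age 60, salary $141000
  Heidi Moore, age 58, salary $123000
  Sam Davis, age 55, salary $110000
  Eve Thomas, age 59, salary $94000

Highest salary: Quinn Thomas ($141000)

Quinn Thomas


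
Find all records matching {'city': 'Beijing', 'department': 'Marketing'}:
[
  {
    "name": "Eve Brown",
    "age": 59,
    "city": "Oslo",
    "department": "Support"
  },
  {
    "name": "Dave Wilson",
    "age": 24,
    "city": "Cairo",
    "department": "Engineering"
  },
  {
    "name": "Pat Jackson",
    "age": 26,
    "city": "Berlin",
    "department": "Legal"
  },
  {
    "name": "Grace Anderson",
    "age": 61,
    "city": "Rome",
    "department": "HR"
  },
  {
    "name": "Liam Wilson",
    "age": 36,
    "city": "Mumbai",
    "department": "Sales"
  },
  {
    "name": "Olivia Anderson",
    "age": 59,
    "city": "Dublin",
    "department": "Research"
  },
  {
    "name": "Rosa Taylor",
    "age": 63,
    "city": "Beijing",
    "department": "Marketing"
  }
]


Search criteria: {'city': 'Beijing', 'department': 'Marketing'}

Checking 7 records:
  Eve Brown: {city: Oslo, department: Support}
  Dave Wilson: {city: Cairo, department: Engineering}
  Pat Jackson: {city: Berlin, department: Legal}
  Grace Anderson: {city: Rome, department: HR}
  Liam Wilson: {city: Mumbai, department: Sales}
  Olivia Anderson: {city: Dublin, department: Research}
  Rosa Taylor: {city: Beijing, department: Marketing} <-- MATCH

Matches: ["Rosa Taylor"]

["Rosa Taylor"]


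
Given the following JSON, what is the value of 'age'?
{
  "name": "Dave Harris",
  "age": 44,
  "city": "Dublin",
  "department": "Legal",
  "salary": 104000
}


Looking up field 'age'
Value: 44

44


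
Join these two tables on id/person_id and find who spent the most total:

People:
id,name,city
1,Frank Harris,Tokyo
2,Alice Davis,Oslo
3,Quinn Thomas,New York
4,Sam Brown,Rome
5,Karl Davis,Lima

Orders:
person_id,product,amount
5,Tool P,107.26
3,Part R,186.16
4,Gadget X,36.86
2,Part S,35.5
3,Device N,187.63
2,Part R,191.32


Join on: people.id = orders.person_id

Joined rows:
  Karl Davis (Lima) bought Tool P for $107.26
  Quinn Thomas (New York) bought Part R for $186.16
  Sam Brown (Rome) bought Gadget X for $36.86
  Alice Davis (Oslo) bought Part S for $35.5
  Quinn Thomas (New York) bought Device N for $187.63
  Alice Davis (Oslo) bought Part R for $191.32

Total per person:
  Quinn Thomas: $373.79
  Alice Davis: $226.82
  Karl Davis: $107.26
  Sam Brown: $36.86

Top spender: Quinn Thomas ($373.79)

Quinn Thomas ($373.79)


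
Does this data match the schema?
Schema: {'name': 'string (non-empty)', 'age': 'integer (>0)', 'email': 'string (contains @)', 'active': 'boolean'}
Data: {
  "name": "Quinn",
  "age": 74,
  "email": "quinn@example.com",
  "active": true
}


Validating each field against schema:
  name: OK (non-empty string)
  age: OK (positive integer)
  email: OK (string with @)
  active: OK (boolean)

Result: VALID

VALID


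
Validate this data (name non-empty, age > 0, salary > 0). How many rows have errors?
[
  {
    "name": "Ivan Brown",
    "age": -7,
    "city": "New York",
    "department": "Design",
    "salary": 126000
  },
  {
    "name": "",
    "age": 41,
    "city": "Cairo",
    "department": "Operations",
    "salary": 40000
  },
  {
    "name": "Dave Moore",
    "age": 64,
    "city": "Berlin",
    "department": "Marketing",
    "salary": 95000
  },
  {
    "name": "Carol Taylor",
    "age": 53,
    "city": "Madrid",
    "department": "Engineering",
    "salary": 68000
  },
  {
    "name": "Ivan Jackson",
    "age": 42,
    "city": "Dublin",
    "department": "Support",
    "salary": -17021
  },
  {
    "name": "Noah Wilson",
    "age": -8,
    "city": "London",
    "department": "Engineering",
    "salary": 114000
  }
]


Validating 6 records:
Rules: name non-empty, age > 0, salary > 0

  Row 1 (Ivan Brown): negative age: -7
  Row 2 (???): empty name
  Row 3 (Dave Moore): OK
  Row 4 (Carol Taylor): OK
  Row 5 (Ivan Jackson): negative salary: -17021
  Row 6 (Noah Wilson): negative age: -8

Total errors: 4

4 errors


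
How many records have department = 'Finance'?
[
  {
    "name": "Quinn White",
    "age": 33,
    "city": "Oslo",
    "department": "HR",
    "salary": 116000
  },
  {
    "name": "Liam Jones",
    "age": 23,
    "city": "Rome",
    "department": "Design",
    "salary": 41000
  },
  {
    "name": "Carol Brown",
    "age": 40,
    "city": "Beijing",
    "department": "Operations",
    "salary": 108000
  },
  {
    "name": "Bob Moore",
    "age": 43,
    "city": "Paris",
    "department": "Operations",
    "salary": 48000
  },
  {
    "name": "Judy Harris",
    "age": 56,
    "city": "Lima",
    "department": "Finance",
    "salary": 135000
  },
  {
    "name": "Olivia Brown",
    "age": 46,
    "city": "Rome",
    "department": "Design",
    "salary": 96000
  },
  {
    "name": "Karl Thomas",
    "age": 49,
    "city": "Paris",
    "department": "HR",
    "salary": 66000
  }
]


Data: 7 records
Condition: department = 'Finance'

Checking each record:
  Quinn White: HR
  Liam Jones: Design
  Carol Brown: Operations
  Bob Moore: Operations
  Judy Harris: Finance MATCH
  Olivia Brown: Design
  Karl Thomas: HR

Count: 1

1
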